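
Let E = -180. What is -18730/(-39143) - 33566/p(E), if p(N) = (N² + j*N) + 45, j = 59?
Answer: -905091688/854295975 ≈ -1.0595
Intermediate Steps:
p(N) = 45 + N² + 59*N (p(N) = (N² + 59*N) + 45 = 45 + N² + 59*N)
-18730/(-39143) - 33566/p(E) = -18730/(-39143) - 33566/(45 + (-180)² + 59*(-180)) = -18730*(-1/39143) - 33566/(45 + 32400 - 10620) = 18730/39143 - 33566/21825 = -905091688/854295975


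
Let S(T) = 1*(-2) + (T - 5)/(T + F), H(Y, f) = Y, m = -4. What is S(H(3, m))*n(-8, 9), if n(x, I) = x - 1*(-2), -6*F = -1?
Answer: 300/19 ≈ 15.789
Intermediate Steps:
F = 1/6 (F = -1/6*(-1) = 1/6 ≈ 0.16667)
n(x, I) = 2 + x (n(x, I) = x + 2 = 2 + x)
S(T) = -2 + (-5 + T)/(1/6 + T) (S(T) = 1*(-2) + (T - 5)/(T + 1/6) = -2 + (-5 + T)/(1/6 + T))
S(H(3, m))*n(-8, 9) = (2*(-16 - 3*3)/(1 + 6*3))*(2 - 8) = (2*(-16 - 9)/(1 + 18))*(-6) = (2*(-25)/19)*(-6) = (2*(1/19)*(-25))*(-6) = -50/19*(-6) = 300/19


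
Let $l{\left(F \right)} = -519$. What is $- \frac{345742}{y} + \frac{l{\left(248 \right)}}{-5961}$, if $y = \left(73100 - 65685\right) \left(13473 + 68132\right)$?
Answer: $\frac{103995496621}{1202335836025} \approx 0.086495$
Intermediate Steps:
$y = 605101075$ ($y = 7415 \cdot 81605 = 605101075$)
$- \frac{345742}{y} + \frac{l{\left(248 \right)}}{-5961} = - \frac{345742}{605101075} - \frac{519}{-5961} = \left(-345742\right) \frac{1}{605101075} - - \frac{173}{1987} = - \frac{345742}{605101075} + \frac{173}{1987} = \frac{103995496621}{1202335836025}$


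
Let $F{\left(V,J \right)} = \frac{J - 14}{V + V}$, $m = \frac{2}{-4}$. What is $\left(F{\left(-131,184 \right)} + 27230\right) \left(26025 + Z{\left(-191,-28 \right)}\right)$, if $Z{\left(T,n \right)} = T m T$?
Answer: $\frac{55535323605}{262} \approx 2.1197 \cdot 10^{8}$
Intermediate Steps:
$m = - \frac{1}{2}$ ($m = 2 \left(- \frac{1}{4}\right) = - \frac{1}{2} \approx -0.5$)
$F{\left(V,J \right)} = \frac{-14 + J}{2 V}$
$Z{\left(T,n \right)} = - \frac{T^{2}}{2}$ ($Z{\left(T,n \right)} = T \left(- \frac{1}{2}\right) T = - \frac{T}{2} T = - \frac{T^{2}}{2}$)
$\left(F{\left(-131,184 \right)} + 27230\right) \left(26025 + Z{\left(-191,-28 \right)}\right) = \left(\frac{-14 + 184}{2 \left(-131\right)} + 27230\right) \left(26025 - \frac{\left(-191\right)^{2}}{2}\right) = \left(\frac{1}{2} \left(- \frac{1}{131}\right) 170 + 27230\right) \left(26025 - \frac{36481}{2}\right) = \left(- \frac{85}{131} + 27230\right) \left(26025 - \frac{36481}{2}\right) = \frac{3567045}{131} \cdot \frac{15569}{2} = \frac{55535323605}{262}$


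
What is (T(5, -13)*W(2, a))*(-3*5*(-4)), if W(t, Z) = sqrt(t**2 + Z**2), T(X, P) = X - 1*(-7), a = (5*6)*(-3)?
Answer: 1440*sqrt(2026) ≈ 64816.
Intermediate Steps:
a = -90 (a = 30*(-3) = -90)
T(X, P) = 7 + X (T(X, P) = X + 7 = 7 + X)
W(t, Z) = sqrt(Z**2 + t**2)
(T(5, -13)*W(2, a))*(-3*5*(-4)) = ((7 + 5)*sqrt((-90)**2 + 2**2))*(-3*5*(-4)) = (12*sqrt(8100 + 4))*(-15*(-4)) = (12*sqrt(8104))*60 = (12*(2*sqrt(2026)))*60 = (24*sqrt(2026))*60 = 1440*sqrt(2026)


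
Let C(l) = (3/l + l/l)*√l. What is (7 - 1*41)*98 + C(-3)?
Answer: -3332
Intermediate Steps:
C(l) = √l*(1 + 3/l) (C(l) = (3/l + 1)*√l = (1 + 3/l)*√l = √l*(1 + 3/l))
(7 - 1*41)*98 + C(-3) = (7 - 1*41)*98 + (3 - 3)/√(-3) = (7 - 41)*98 - I*√3/3*0 = -34*98 + 0 = -3332 + 0 = -3332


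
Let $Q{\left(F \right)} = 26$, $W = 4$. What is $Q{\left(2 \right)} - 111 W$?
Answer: $-418$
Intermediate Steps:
$Q{\left(2 \right)} - 111 W = 26 - 444 = -418$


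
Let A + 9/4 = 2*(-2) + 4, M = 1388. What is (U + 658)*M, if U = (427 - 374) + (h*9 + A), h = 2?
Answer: 1008729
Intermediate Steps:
A = -9/4 (A = -9/4 + (2*(-2) + 4) = -9/4 + (-4 + 4) = -9/4 + 0 = -9/4 ≈ -2.2500)
U = 275/4 (U = (427 - 374) + (2*9 - 9/4) = 53 + (18 - 9/4) = 53 + 63/4 = 275/4 ≈ 68.750)
(U + 658)*M = (275/4 + 658)*1388 = (2907/4)*1388 = 1008729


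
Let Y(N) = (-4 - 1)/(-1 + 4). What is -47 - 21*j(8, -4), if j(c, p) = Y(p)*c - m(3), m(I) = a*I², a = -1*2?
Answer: -145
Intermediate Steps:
Y(N) = -5/3
a = -2
m(I) = -2*I²
j(c, p) = 18 - 5*c/3 (j(c, p) = -5*c/3 - (-2)*3² = -5*c/3 - (-2)*9 = -5*c/3 - 1*(-18) = -5*c/3 + 18 = 18 - 5*c/3)
-47 - 21*j(8, -4) = -47 - 21*(18 - 5/3*8) = -47 - 21*(18 - 40/3) = -47 - 21*14/3 = -47 - 98 = -145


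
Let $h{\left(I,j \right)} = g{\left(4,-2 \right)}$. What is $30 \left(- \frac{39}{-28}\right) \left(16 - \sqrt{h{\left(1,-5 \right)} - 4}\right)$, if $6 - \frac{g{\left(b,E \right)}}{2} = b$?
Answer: $\frac{4680}{7} \approx 668.57$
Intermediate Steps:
$g{\left(b,E \right)} = 12 - 2 b$
$h{\left(I,j \right)} = 4$ ($h{\left(I,j \right)} = 12 - 8 = 4$)
$30 \left(- \frac{39}{-28}\right) \left(16 - \sqrt{h{\left(1,-5 \right)} - 4}\right) = 30 \left(- \frac{39}{-28}\right) \left(16 - \sqrt{4 - 4}\right) = 30 \left(\left(-39\right) \left(- \frac{1}{28}\right)\right) \left(16 - \sqrt{0}\right) = 30 \cdot \frac{39}{28} \left(16 - 0\right) = \frac{585 \left(16 + 0\right)}{14} = \frac{585}{14} \cdot 16 = \frac{4680}{7}$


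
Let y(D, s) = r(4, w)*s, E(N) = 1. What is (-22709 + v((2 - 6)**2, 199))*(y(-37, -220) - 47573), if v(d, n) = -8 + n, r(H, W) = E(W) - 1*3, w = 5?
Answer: 1061340894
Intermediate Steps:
r(H, W) = -2 (r(H, W) = 1 - 1*3 = 1 - 3 = -2)
y(D, s) = -2*s
(-22709 + v((2 - 6)**2, 199))*(y(-37, -220) - 47573) = (-22709 + (-8 + 199))*(-2*(-220) - 47573) = (-22709 + 191)*(440 - 47573) = -22518*(-47133) = 1061340894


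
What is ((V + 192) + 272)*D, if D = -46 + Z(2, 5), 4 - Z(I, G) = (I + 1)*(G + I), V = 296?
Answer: -47880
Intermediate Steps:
Z(I, G) = 4 - (1 + I)*(G + I) (Z(I, G) = 4 - (I + 1)*(G + I) = 4 - (1 + I)*(G + I))
D = -63 (D = -46 + (4 - 1*5 - 1*2 - 1*2**2 - 1*5*2) = -46 + (4 - 5 - 2 - 1*4 - 10) = -46 + (4 - 5 - 2 - 4 - 10) = -46 - 17 = -63)
((V + 192) + 272)*D = ((296 + 192) + 272)*(-63) = (488 + 272)*(-63) = 760*(-63) = -47880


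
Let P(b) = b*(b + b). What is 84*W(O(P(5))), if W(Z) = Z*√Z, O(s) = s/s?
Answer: 84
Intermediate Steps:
P(b) = 2*b² (P(b) = b*(2*b) = 2*b²)
O(s) = 1
W(Z) = Z^(3/2)
84*W(O(P(5))) = 84*1^(3/2) = 84*1 = 84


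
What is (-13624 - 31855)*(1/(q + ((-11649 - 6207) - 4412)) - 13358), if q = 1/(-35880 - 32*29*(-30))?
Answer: 108765111945654682/179034721 ≈ 6.0751e+8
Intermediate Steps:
q = -1/8040 (q = 1/(-35880 - 928*(-30)) = 1/(-35880 + 27840) = 1/(-8040) = -1/8040 ≈ -0.00012438)
(-13624 - 31855)*(1/(q + ((-11649 - 6207) - 4412)) - 13358) = (-13624 - 31855)*(1/(-1/8040 + ((-11649 - 6207) - 4412)) - 13358) = -45479*(1/(-1/8040 + (-17856 - 4412)) - 13358) = -45479*(1/(-1/8040 - 22268) - 13358) = -45479*(1/(-179034721/8040) - 13358) = -45479*(-8040/179034721 - 13358) = -45479*(-2391545811158/179034721) = 108765111945654682/179034721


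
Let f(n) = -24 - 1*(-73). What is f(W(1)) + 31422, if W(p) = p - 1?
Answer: 31471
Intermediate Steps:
W(p) = -1 + p
f(n) = 49 (f(n) = -24 + 73 = 49)
f(W(1)) + 31422 = 49 + 31422 = 31471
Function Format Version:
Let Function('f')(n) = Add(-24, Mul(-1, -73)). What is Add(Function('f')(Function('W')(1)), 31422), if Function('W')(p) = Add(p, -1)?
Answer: 31471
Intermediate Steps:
Function('W')(p) = Add(-1, p)
Function('f')(n) = 49 (Function('f')(n) = Add(-24, 73) = 49)
Add(Function('f')(Function('W')(1)), 31422) = Add(49, 31422) = 31471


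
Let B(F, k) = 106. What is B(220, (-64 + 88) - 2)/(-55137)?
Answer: -106/55137 ≈ -0.0019225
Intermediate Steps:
B(220, (-64 + 88) - 2)/(-55137) = 106/(-55137) = 106*(-1/55137) = -106/55137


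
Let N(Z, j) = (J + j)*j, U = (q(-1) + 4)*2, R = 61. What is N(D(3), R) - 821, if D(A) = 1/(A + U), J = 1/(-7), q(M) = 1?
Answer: 20239/7 ≈ 2891.3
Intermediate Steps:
J = -⅐ ≈ -0.14286
U = 10 (U = (1 + 4)*2 = 5*2 = 10)
D(A) = 1/(10 + A) (D(A) = 1/(A + 10) = 1/(10 + A))
N(Z, j) = j*(-⅐ + j) (N(Z, j) = (-⅐ + j)*j = j*(-⅐ + j))
N(D(3), R) - 821 = 61*(-⅐ + 61) - 821 = 61*(426/7) - 821 = 25986/7 - 821 = 20239/7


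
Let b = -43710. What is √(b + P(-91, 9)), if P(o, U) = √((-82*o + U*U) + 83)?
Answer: √(-43710 + √7626) ≈ 208.86*I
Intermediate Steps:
P(o, U) = √(83 + U² - 82*o) (P(o, U) = √((-82*o + U²) + 83) = √((U² - 82*o) + 83) = √(83 + U² - 82*o))
√(b + P(-91, 9)) = √(-43710 + √(83 + 9² - 82*(-91))) = √(-43710 + √(83 + 81 + 7462)) = √(-43710 + √7626)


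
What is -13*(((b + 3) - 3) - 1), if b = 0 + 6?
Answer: -65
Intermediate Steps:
b = 6
-13*(((b + 3) - 3) - 1) = -13*(((6 + 3) - 3) - 1) = -13*((9 - 3) - 1) = -13*(6 - 1) = -13*5 = -65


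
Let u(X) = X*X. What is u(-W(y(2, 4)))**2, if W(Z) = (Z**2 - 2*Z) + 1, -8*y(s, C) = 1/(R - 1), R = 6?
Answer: 7984925229121/6553600000000 ≈ 1.2184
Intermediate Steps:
y(s, C) = -1/40 (y(s, C) = -1/(8*(6 - 1)) = -1/8/5 = -1/8*1/5 = -1/40)
W(Z) = 1 + Z**2 - 2*Z
u(X) = X**2
u(-W(y(2, 4)))**2 = ((-(1 + (-1/40)**2 - 2*(-1/40)))**2)**2 = ((-(1 + 1/1600 + 1/20))**2)**2 = ((-1*1681/1600)**2)**2 = ((-1681/1600)**2)**2 = (2825761/2560000)**2 = 7984925229121/6553600000000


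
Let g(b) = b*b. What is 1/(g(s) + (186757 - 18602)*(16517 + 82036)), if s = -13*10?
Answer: 1/16572196615 ≈ 6.0342e-11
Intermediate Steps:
s = -130
g(b) = b²
1/(g(s) + (186757 - 18602)*(16517 + 82036)) = 1/((-130)² + (186757 - 18602)*(16517 + 82036)) = 1/(16900 + 168155*98553) = 1/(16900 + 16572179715) = 1/16572196615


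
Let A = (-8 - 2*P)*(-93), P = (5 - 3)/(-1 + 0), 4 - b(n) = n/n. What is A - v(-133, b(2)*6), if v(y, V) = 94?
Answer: 278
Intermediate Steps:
b(n) = 3 (b(n) = 4 - n/n = 4 - 1*1 = 4 - 1 = 3)
P = -2 (P = 2/(-1) = 2*(-1) = -2)
A = 372 (A = (-8 - 2*(-2))*(-93) = (-8 + 4)*(-93) = -4*(-93) = 372)
A - v(-133, b(2)*6) = 372 - 1*94 = 372 - 94 = 278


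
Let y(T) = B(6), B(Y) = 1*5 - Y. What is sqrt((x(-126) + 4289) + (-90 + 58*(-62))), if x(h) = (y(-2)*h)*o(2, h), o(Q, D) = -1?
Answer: 3*sqrt(53) ≈ 21.840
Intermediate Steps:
B(Y) = 5 - Y
y(T) = -1 (y(T) = 5 - 1*6 = 5 - 6 = -1)
x(h) = h (x(h) = -h*(-1) = h)
sqrt((x(-126) + 4289) + (-90 + 58*(-62))) = sqrt((-126 + 4289) + (-90 + 58*(-62))) = sqrt(4163 + (-90 - 3596)) = sqrt(4163 - 3686) = sqrt(477) = 3*sqrt(53)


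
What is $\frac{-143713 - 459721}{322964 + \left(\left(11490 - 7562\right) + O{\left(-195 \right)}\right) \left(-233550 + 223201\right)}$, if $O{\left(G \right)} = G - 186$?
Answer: $\frac{603434}{36384939} \approx 0.016585$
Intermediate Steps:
$O{\left(G \right)} = -186 + G$
$\frac{-143713 - 459721}{322964 + \left(\left(11490 - 7562\right) + O{\left(-195 \right)}\right) \left(-233550 + 223201\right)} = \frac{-143713 - 459721}{322964 + \left(\left(11490 - 7562\right) - 381\right) \left(-233550 + 223201\right)} = - \frac{603434}{322964 + \left(3928 - 381\right) \left(-10349\right)} = - \frac{603434}{322964 + 3547 \left(-10349\right)} = - \frac{603434}{322964 - 36707903} = - \frac{603434}{-36384939} = \left(-603434\right) \left(- \frac{1}{36384939}\right) = \frac{603434}{36384939}$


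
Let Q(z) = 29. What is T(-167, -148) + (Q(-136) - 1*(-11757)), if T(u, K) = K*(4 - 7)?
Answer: 12230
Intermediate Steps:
T(u, K) = -3*K (T(u, K) = K*(-3) = -3*K)
T(-167, -148) + (Q(-136) - 1*(-11757)) = -3*(-148) + (29 - 1*(-11757)) = 444 + (29 + 11757) = 444 + 11786 = 12230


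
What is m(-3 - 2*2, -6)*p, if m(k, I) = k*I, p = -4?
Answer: -168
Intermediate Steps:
m(k, I) = I*k
m(-3 - 2*2, -6)*p = -6*(-3 - 2*2)*(-4) = -6*(-3 - 4)*(-4) = -6*(-7)*(-4) = 42*(-4) = -168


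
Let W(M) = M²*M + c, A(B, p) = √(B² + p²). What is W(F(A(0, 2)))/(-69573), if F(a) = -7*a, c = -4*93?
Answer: 3116/69573 ≈ 0.044787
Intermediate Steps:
c = -372
W(M) = -372 + M³ (W(M) = M²*M - 372 = M³ - 372 = -372 + M³)
W(F(A(0, 2)))/(-69573) = (-372 + (-7*√(0² + 2²))³)/(-69573) = (-372 + (-7*√(0 + 4))³)*(-1/69573) = (-372 + (-7*√4)³)*(-1/69573) = (-372 + (-7*2)³)*(-1/69573) = (-372 + (-14)³)*(-1/69573) = (-372 - 2744)*(-1/69573) = -3116*(-1/69573) = 3116/69573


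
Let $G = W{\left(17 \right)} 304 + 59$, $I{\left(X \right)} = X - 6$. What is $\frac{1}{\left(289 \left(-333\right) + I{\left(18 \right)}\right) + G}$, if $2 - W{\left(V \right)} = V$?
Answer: $- \frac{1}{100726} \approx -9.9279 \cdot 10^{-6}$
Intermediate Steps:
$W{\left(V \right)} = 2 - V$
$I{\left(X \right)} = -6 + X$
$G = -4501$ ($G = \left(2 - 17\right) 304 + 59 = \left(-15\right) 304 + 59 = -4560 + 59 = -4501$)
$\frac{1}{\left(289 \left(-333\right) + I{\left(18 \right)}\right) + G} = \frac{1}{\left(289 \left(-333\right) + \left(-6 + 18\right)\right) - 4501} = \frac{1}{\left(-96237 + 12\right) - 4501} = \frac{1}{-96225 - 4501} = \frac{1}{-100726} = - \frac{1}{100726}$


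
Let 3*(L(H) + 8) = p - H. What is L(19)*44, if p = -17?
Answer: -880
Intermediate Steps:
L(H) = -41/3 - H/3 (L(H) = -8 + (-17 - H)/3 = -8 + (-17/3 - H/3) = -41/3 - H/3)
L(19)*44 = (-41/3 - ⅓*19)*44 = (-41/3 - 19/3)*44 = -20*44 = -880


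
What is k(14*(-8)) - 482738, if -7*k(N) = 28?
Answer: -482742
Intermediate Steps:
k(N) = -4 (k(N) = -⅐*28 = -4)
k(14*(-8)) - 482738 = -4 - 482738 = -482742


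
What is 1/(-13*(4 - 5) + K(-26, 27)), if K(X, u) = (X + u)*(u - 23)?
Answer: 1/17 ≈ 0.058824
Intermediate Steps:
K(X, u) = (-23 + u)*(X + u) (K(X, u) = (X + u)*(-23 + u) = (-23 + u)*(X + u))
1/(-13*(4 - 5) + K(-26, 27)) = 1/(-13*(4 - 5) + (27² - 23*(-26) - 23*27 - 26*27)) = 1/(-13*(-1) + (729 + 598 - 621 - 702)) = 1/(13 + 4) = 1/17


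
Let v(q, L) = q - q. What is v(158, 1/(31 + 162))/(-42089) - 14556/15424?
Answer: -3639/3856 ≈ -0.94372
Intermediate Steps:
v(q, L) = 0
v(158, 1/(31 + 162))/(-42089) - 14556/15424 = 0/(-42089) - 14556/15424 = 0*(-1/42089) - 14556*1/15424 = 0 - 3639/3856 = -3639/3856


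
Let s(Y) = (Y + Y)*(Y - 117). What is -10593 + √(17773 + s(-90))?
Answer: -10593 + √55033 ≈ -10358.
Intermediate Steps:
s(Y) = 2*Y*(-117 + Y) (s(Y) = (2*Y)*(-117 + Y) = 2*Y*(-117 + Y))
-10593 + √(17773 + s(-90)) = -10593 + √(17773 + 2*(-90)*(-117 - 90)) = -10593 + √(17773 + 2*(-90)*(-207)) = -10593 + √(17773 + 37260) = -10593 + √55033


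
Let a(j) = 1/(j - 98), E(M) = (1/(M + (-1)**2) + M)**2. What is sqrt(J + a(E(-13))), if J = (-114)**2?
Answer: 6*sqrt(40081283357)/10537 ≈ 114.00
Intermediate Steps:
J = 12996
E(M) = (M + 1/(1 + M))**2 (E(M) = (1/(M + 1) + M)**2 = (1/(1 + M) + M)**2 = (M + 1/(1 + M))**2)
a(j) = 1/(-98 + j)
sqrt(J + a(E(-13))) = sqrt(12996 + 1/(-98 + (1 - 13 + (-13)**2)**2/(1 - 13)**2)) = sqrt(12996 + 1/(-98 + (1 - 13 + 169)**2/(-12)**2)) = sqrt(12996 + 1/(-98 + (1/144)*157**2)) = sqrt(12996 + 1/(-98 + (1/144)*24649)) = sqrt(12996 + 1/(-98 + 24649/144)) = sqrt(12996 + 1/(10537/144)) = sqrt(12996 + 144/10537) = sqrt(136938996/10537) = 6*sqrt(40081283357)/10537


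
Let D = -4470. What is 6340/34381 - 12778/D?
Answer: 233830109/76841535 ≈ 3.0430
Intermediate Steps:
6340/34381 - 12778/D = 6340/34381 - 12778/(-4470) = 6340*(1/34381) - 12778*(-1/4470) = 6340/34381 + 6389/2235 = 233830109/76841535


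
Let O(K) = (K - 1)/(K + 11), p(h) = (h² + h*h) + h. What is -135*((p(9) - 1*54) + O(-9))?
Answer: -15120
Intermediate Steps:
p(h) = h + 2*h² (p(h) = (h² + h²) + h = 2*h² + h = h + 2*h²)
O(K) = (-1 + K)/(11 + K)
-135*((p(9) - 1*54) + O(-9)) = -135*((9*(1 + 2*9) - 1*54) + (-1 - 9)/(11 - 9)) = -135*((9*(1 + 18) - 54) - 10/2) = -135*((9*19 - 54) + (½)*(-10)) = -135*((171 - 54) - 5) = -135*(117 - 5) = -135*112 = -15120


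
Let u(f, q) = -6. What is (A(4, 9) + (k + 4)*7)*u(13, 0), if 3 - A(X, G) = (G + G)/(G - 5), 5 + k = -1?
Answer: 93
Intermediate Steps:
k = -6 (k = -5 - 1 = -6)
A(X, G) = 3 - 2*G/(-5 + G) (A(X, G) = 3 - (G + G)/(G - 5) = 3 - 2*G/(-5 + G))
(A(4, 9) + (k + 4)*7)*u(13, 0) = ((-15 + 9)/(-5 + 9) + (-6 + 4)*7)*(-6) = (-6/4 - 2*7)*(-6) = ((¼)*(-6) - 14)*(-6) = (-3/2 - 14)*(-6) = -31/2*(-6) = 93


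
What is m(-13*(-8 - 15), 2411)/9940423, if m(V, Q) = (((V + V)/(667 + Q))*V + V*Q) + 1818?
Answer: 1112335474/15298310997 ≈ 0.072710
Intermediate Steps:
m(V, Q) = 1818 + Q*V + 2*V**2/(667 + Q) (m(V, Q) = (((2*V)/(667 + Q))*V + Q*V) + 1818 = ((2*V/(667 + Q))*V + Q*V) + 1818 = (2*V**2/(667 + Q) + Q*V) + 1818 = (Q*V + 2*V**2/(667 + Q)) + 1818 = 1818 + Q*V + 2*V**2/(667 + Q))
m(-13*(-8 - 15), 2411)/9940423 = ((1212606 + 2*(-13*(-8 - 15))**2 + 1818*2411 - 13*(-8 - 15)*2411**2 + 667*2411*(-13*(-8 - 15)))/(667 + 2411))/9940423 = ((1212606 + 2*(-13*(-23))**2 + 4383198 - 13*(-23)*5812921 + 667*2411*(-13*(-23)))/3078)*(1/9940423) = ((1212606 + 2*299**2 + 4383198 + 299*5812921 + 667*2411*299)/3078)*(1/9940423) = ((1212606 + 2*89401 + 4383198 + 1738063379 + 480832963)/3078)*(1/9940423) = ((1212606 + 178802 + 4383198 + 1738063379 + 480832963)/3078)*(1/9940423) = ((1/3078)*2224670948)*(1/9940423) = (1112335474/1539)*(1/9940423) = 1112335474/15298310997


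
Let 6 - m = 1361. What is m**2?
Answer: 1836025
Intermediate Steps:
m = -1355 (m = 6 - 1*1361 = 6 - 1361 = -1355)
m**2 = (-1355)**2 = 1836025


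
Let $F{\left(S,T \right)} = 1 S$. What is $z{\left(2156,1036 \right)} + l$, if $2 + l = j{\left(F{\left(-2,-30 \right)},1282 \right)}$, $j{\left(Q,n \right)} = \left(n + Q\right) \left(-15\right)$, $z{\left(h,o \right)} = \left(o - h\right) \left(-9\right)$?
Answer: $-9122$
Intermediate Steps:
$F{\left(S,T \right)} = S$
$z{\left(h,o \right)} = - 9 o + 9 h$
$j{\left(Q,n \right)} = - 15 Q - 15 n$ ($j{\left(Q,n \right)} = \left(Q + n\right) \left(-15\right) = - 15 Q - 15 n$)
$l = -19202$ ($l = -2 - 19200 = -19202$)
$z{\left(2156,1036 \right)} + l = \left(\left(-9\right) 1036 + 9 \cdot 2156\right) - 19202 = \left(-9324 + 19404\right) - 19202 = 10080 - 19202 = -9122$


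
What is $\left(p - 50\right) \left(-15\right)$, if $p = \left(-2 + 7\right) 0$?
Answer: $750$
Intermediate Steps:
$p = 0$ ($p = 5 \cdot 0 = 0$)
$\left(p - 50\right) \left(-15\right) = \left(0 - 50\right) \left(-15\right) = \left(-50\right) \left(-15\right) = 750$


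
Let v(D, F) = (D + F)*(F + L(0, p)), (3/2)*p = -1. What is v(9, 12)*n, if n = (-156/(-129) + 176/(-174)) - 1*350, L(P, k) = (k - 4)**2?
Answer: -2784722080/11223 ≈ -2.4813e+5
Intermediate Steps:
p = -2/3 (p = (2/3)*(-1) = -2/3 ≈ -0.66667)
L(P, k) = (-4 + k)**2
v(D, F) = (196/9 + F)*(D + F) (v(D, F) = (D + F)*(F + (-4 - 2/3)**2) = (D + F)*(F + (-14/3)**2) = (D + F)*(F + 196/9) = (D + F)*(196/9 + F) = (196/9 + F)*(D + F))
n = -1308610/3741 (n = (-156*(-1/129) + 176*(-1/174)) - 350 = (52/43 - 88/87) - 350 = 740/3741 - 350 = -1308610/3741 ≈ -349.80)
v(9, 12)*n = (12**2 + (196/9)*9 + (196/9)*12 + 9*12)*(-1308610/3741) = (144 + 196 + 784/3 + 108)*(-1308610/3741) = (2128/3)*(-1308610/3741) = -2784722080/11223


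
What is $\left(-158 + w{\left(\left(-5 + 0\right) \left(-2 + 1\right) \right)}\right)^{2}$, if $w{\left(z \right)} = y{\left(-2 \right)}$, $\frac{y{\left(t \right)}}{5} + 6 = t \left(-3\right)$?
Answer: $24964$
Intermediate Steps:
$y{\left(t \right)} = -30 - 15 t$ ($y{\left(t \right)} = -30 + 5 t \left(-3\right) = -30 + 5 \left(- 3 t\right) = -30 - 15 t$)
$w{\left(z \right)} = 0$ ($w{\left(z \right)} = -30 - -30 = -30 + 30 = 0$)
$\left(-158 + w{\left(\left(-5 + 0\right) \left(-2 + 1\right) \right)}\right)^{2} = \left(-158 + 0\right)^{2} = \left(-158\right)^{2} = 24964$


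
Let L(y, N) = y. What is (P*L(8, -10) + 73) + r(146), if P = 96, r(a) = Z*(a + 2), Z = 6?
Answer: 1729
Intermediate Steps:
r(a) = 12 + 6*a (r(a) = 6*(a + 2) = 6*(2 + a) = 12 + 6*a)
(P*L(8, -10) + 73) + r(146) = (96*8 + 73) + (12 + 6*146) = (768 + 73) + (12 + 876) = 841 + 888 = 1729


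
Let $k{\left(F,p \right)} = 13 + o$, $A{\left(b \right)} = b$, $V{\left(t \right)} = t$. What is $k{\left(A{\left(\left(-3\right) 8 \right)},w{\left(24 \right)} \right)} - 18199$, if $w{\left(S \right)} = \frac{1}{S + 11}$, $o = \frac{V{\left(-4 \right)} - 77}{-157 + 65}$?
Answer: $- \frac{1673031}{92} \approx -18185.0$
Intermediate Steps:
$o = \frac{81}{92}$ ($o = \frac{-4 - 77}{-157 + 65} = - \frac{81}{-92} = \left(-81\right) \left(- \frac{1}{92}\right) = \frac{81}{92} \approx 0.88043$)
$w{\left(S \right)} = \frac{1}{11 + S}$
$k{\left(F,p \right)} = \frac{1277}{92}$ ($k{\left(F,p \right)} = 13 + \frac{81}{92} = \frac{1277}{92}$)
$k{\left(A{\left(\left(-3\right) 8 \right)},w{\left(24 \right)} \right)} - 18199 = \frac{1277}{92} - 18199 = - \frac{1673031}{92}$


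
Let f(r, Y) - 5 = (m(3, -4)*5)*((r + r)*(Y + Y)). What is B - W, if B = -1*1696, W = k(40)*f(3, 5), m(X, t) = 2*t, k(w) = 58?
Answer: 137214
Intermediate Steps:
f(r, Y) = 5 - 160*Y*r (f(r, Y) = 5 + ((2*(-4))*5)*((r + r)*(Y + Y)) = 5 + (-8*5)*((2*r)*(2*Y)) = 5 - 160*Y*r)
W = -138910 (W = 58*(5 - 160*5*3) = 58*(5 - 2400) = 58*(-2395) = -138910)
B = -1696
B - W = -1696 - 1*(-138910) = -1696 + 138910 = 137214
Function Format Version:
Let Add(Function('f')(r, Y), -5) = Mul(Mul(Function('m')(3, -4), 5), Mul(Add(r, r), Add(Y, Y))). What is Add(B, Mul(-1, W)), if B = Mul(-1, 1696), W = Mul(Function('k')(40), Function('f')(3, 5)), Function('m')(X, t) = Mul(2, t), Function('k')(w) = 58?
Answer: 137214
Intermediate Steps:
Function('f')(r, Y) = Add(5, Mul(-160, Y, r)) (Function('f')(r, Y) = Add(5, Mul(Mul(Mul(2, -4), 5), Mul(Add(r, r), Add(Y, Y)))) = Add(5, Mul(Mul(-8, 5), Mul(Mul(2, r), Mul(2, Y)))) = Add(5, Mul(-40, Mul(4, Y, r))) = Add(5, Mul(-160, Y, r)))
W = -138910 (W = Mul(58, Add(5, Mul(-160, 5, 3))) = Mul(58, Add(5, -2400)) = Mul(58, -2395) = -138910)
B = -1696
Add(B, Mul(-1, W)) = Add(-1696, Mul(-1, -138910)) = Add(-1696, 138910) = 137214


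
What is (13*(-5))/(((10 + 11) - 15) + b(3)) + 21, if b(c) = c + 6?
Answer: 50/3 ≈ 16.667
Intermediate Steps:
b(c) = 6 + c
(13*(-5))/(((10 + 11) - 15) + b(3)) + 21 = (13*(-5))/(((10 + 11) - 15) + (6 + 3)) + 21 = -65/((21 - 15) + 9) + 21 = -65/(6 + 9) + 21 = -65/15 + 21 = -65*1/15 + 21 = -13/3 + 21 = 50/3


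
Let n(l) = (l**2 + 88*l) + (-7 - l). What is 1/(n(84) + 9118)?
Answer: 1/23475 ≈ 4.2599e-5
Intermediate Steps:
n(l) = -7 + l**2 + 87*l
1/(n(84) + 9118) = 1/((-7 + 84**2 + 87*84) + 9118) = 1/((-7 + 7056 + 7308) + 9118) = 1/(14357 + 9118) = 1/23475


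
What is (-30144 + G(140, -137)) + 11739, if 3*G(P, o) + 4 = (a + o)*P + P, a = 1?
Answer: -74119/3 ≈ -24706.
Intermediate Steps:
G(P, o) = -4/3 + P/3 + P*(1 + o)/3 (G(P, o) = -4/3 + ((1 + o)*P + P)/3 = -4/3 + (P*(1 + o) + P)/3 = -4/3 + (P + P*(1 + o))/3 = -4/3 + (P/3 + P*(1 + o)/3) = -4/3 + P/3 + P*(1 + o)/3)
(-30144 + G(140, -137)) + 11739 = (-30144 + (-4/3 + (⅔)*140 + (⅓)*140*(-137))) + 11739 = (-30144 + (-4/3 + 280/3 - 19180/3)) + 11739 = (-30144 - 18904/3) + 11739 = -109336/3 + 11739 = -74119/3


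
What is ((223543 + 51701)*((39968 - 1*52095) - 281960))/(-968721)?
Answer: 26981894076/322907 ≈ 83559.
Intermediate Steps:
((223543 + 51701)*((39968 - 1*52095) - 281960))/(-968721) = (275244*((39968 - 52095) - 281960))*(-1/968721) = (275244*(-12127 - 281960))*(-1/968721) = (275244*(-294087))*(-1/968721) = -80945682228*(-1/968721) = 26981894076/322907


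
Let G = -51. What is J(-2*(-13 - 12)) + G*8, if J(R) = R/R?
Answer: -407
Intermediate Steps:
J(R) = 1
J(-2*(-13 - 12)) + G*8 = 1 - 51*8 = 1 - 408 = -407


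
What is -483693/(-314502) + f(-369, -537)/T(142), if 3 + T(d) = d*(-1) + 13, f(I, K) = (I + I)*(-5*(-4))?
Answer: 130719361/1153174 ≈ 113.36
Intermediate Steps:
f(I, K) = 40*I (f(I, K) = (2*I)*20 = 40*I)
T(d) = 10 - d (T(d) = -3 + (d*(-1) + 13) = -3 + (-d + 13) = -3 + (13 - d) = 10 - d)
-483693/(-314502) + f(-369, -537)/T(142) = -483693/(-314502) + (40*(-369))/(10 - 1*142) = -483693*(-1/314502) - 14760/(10 - 142) = 161231/104834 - 14760/(-132) = 161231/104834 - 14760*(-1/132) = 161231/104834 + 1230/11 = 130719361/1153174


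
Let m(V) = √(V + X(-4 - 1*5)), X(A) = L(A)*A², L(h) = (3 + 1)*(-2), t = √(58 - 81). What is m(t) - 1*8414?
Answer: -8414 + √(-648 + I*√23) ≈ -8413.9 + 25.456*I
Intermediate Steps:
t = I*√23 (t = √(-23) = I*√23 ≈ 4.7958*I)
L(h) = -8 (L(h) = 4*(-2) = -8)
X(A) = -8*A²
m(V) = √(-648 + V) (m(V) = √(V - 8*(-4 - 1*5)²) = √(V - 8*(-4 - 5)²) = √(V - 8*(-9)²) = √(V - 8*81) = √(V - 648) = √(-648 + V))
m(t) - 1*8414 = √(-648 + I*√23) - 1*8414 = √(-648 + I*√23) - 8414 = -8414 + √(-648 + I*√23)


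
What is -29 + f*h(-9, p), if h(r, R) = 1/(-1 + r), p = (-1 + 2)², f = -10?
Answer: -28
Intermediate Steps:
p = 1 (p = 1² = 1)
-29 + f*h(-9, p) = -29 - 10/(-1 - 9) = -29 - 10/(-10) = -29 - 10*(-⅒) = -29 + 1 = -28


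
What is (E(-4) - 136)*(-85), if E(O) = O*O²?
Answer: 17000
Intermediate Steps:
E(O) = O³
(E(-4) - 136)*(-85) = ((-4)³ - 136)*(-85) = (-64 - 136)*(-85) = -200*(-85) = 17000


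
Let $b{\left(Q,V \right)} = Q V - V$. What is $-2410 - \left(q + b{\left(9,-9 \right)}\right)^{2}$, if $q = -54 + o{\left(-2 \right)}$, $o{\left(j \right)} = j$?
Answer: $-18794$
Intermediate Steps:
$q = -56$ ($q = -54 - 2 = -56$)
$b{\left(Q,V \right)} = - V + Q V$
$-2410 - \left(q + b{\left(9,-9 \right)}\right)^{2} = -2410 - \left(-56 - 9 \left(-1 + 9\right)\right)^{2} = -2410 - \left(-56 - 72\right)^{2} = -2410 - \left(-128\right)^{2} = -2410 - 16384 = -18794$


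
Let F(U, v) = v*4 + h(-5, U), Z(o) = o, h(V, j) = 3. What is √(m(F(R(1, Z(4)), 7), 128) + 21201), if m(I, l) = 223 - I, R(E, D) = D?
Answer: 3*√2377 ≈ 146.26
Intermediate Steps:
F(U, v) = 3 + 4*v (F(U, v) = v*4 + 3 = 4*v + 3 = 3 + 4*v)
√(m(F(R(1, Z(4)), 7), 128) + 21201) = √((223 - (3 + 4*7)) + 21201) = √((223 - (3 + 28)) + 21201) = √((223 - 1*31) + 21201) = √((223 - 31) + 21201) = √(192 + 21201) = √21393 = 3*√2377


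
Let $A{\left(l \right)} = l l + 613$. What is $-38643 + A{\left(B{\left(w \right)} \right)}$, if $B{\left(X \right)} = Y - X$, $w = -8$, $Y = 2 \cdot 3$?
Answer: $-37834$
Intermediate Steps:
$Y = 6$
$B{\left(X \right)} = 6 - X$
$A{\left(l \right)} = 613 + l^{2}$ ($A{\left(l \right)} = l^{2} + 613 = 613 + l^{2}$)
$-38643 + A{\left(B{\left(w \right)} \right)} = -38643 + \left(613 + \left(6 - -8\right)^{2}\right) = -38643 + \left(613 + \left(6 + 8\right)^{2}\right) = -38643 + \left(613 + 14^{2}\right) = -38643 + \left(613 + 196\right) = -38643 + 809 = -37834$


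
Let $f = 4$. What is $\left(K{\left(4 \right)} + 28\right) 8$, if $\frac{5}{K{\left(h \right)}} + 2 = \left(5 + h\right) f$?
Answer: $\frac{3828}{17} \approx 225.18$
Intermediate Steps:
$K{\left(h \right)} = \frac{5}{18 + 4 h}$ ($K{\left(h \right)} = \frac{5}{-2 + \left(5 + h\right) 4} = \frac{5}{-2 + \left(20 + 4 h\right)} = \frac{5}{18 + 4 h}$)
$\left(K{\left(4 \right)} + 28\right) 8 = \left(\frac{5}{2 \left(9 + 2 \cdot 4\right)} + 28\right) 8 = \left(\frac{5}{2 \left(9 + 8\right)} + 28\right) 8 = \left(\frac{5}{2 \cdot 17} + 28\right) 8 = \left(\frac{5}{2} \cdot \frac{1}{17} + 28\right) 8 = \left(\frac{5}{34} + 28\right) 8 = \frac{957}{34} \cdot 8 = \frac{3828}{17}$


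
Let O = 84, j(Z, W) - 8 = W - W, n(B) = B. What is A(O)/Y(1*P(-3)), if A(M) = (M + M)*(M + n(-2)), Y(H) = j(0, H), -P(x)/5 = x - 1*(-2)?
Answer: 1722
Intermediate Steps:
P(x) = -10 - 5*x (P(x) = -5*(x - 1*(-2)) = -5*(x + 2) = -5*(2 + x) = -10 - 5*x)
j(Z, W) = 8 (j(Z, W) = 8 + (W - W) = 8 + 0 = 8)
Y(H) = 8
A(M) = 2*M*(-2 + M) (A(M) = (M + M)*(M - 2) = (2*M)*(-2 + M) = 2*M*(-2 + M))
A(O)/Y(1*P(-3)) = (2*84*(-2 + 84))/8 = (2*84*82)*(⅛) = 13776*(⅛) = 1722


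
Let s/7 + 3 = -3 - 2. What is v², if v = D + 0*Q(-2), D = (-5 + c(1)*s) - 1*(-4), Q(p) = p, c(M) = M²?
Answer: 3249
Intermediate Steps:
s = -56 (s = -21 + 7*(-3 - 2) = -21 + 7*(-5) = -21 - 35 = -56)
D = -57 (D = (-5 + 1²*(-56)) - 1*(-4) = (-5 + 1*(-56)) + 4 = (-5 - 56) + 4 = -61 + 4 = -57)
v = -57 (v = -57 + 0*(-2) = -57 + 0 = -57)
v² = (-57)² = 3249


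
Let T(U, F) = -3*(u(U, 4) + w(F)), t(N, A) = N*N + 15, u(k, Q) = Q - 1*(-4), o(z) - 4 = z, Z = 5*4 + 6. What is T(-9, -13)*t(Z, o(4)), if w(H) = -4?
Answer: -8292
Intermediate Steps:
Z = 26 (Z = 20 + 6 = 26)
o(z) = 4 + z
u(k, Q) = 4 + Q (u(k, Q) = Q + 4 = 4 + Q)
t(N, A) = 15 + N² (t(N, A) = N² + 15 = 15 + N²)
T(U, F) = -12 (T(U, F) = -3*((4 + 4) - 4) = -3*(8 - 4) = -3*4 = -12)
T(-9, -13)*t(Z, o(4)) = -12*(15 + 26²) = -12*(15 + 676) = -12*691 = -8292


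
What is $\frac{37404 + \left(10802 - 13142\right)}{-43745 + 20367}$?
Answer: $- \frac{17532}{11689} \approx -1.4999$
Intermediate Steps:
$\frac{37404 + \left(10802 - 13142\right)}{-43745 + 20367} = \frac{37404 + \left(10802 - 13142\right)}{-23378} = \left(37404 - 2340\right) \left(- \frac{1}{23378}\right) = 35064 \left(- \frac{1}{23378}\right) = - \frac{17532}{11689}$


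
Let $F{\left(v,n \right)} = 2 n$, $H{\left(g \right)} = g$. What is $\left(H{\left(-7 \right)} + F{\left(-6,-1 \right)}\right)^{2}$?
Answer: $81$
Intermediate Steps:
$\left(H{\left(-7 \right)} + F{\left(-6,-1 \right)}\right)^{2} = \left(-7 + 2 \left(-1\right)\right)^{2} = \left(-7 - 2\right)^{2} = \left(-9\right)^{2} = 81$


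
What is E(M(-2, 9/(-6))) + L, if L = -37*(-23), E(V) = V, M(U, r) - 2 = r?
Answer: 1703/2 ≈ 851.50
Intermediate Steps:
M(U, r) = 2 + r
L = 851
E(M(-2, 9/(-6))) + L = (2 + 9/(-6)) + 851 = (2 + 9*(-⅙)) + 851 = (2 - 3/2) + 851 = ½ + 851 = 1703/2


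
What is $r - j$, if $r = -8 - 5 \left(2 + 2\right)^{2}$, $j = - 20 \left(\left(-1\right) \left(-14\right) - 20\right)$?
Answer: $-208$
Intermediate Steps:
$j = 120$ ($j = - 20 \left(14 - 20\right) = \left(-20\right) \left(-6\right) = 120$)
$r = -88$ ($r = -8 - 5 \cdot 4^{2} = -8 - 80 = -88$)
$r - j = -88 - 120 = -208$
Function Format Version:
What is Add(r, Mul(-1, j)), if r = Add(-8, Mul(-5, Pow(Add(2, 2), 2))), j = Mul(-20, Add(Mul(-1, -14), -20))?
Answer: -208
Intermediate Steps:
j = 120 (j = Mul(-20, Add(14, -20)) = Mul(-20, -6) = 120)
r = -88 (r = Add(-8, Mul(-5, Pow(4, 2))) = Add(-8, Mul(-5, 16)) = Add(-8, -80) = -88)
Add(r, Mul(-1, j)) = Add(-88, Mul(-1, 120)) = Add(-88, -120) = -208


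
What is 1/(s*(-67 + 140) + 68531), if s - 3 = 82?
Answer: 1/74736 ≈ 1.3380e-5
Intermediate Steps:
s = 85 (s = 3 + 82 = 85)
1/(s*(-67 + 140) + 68531) = 1/(85*(-67 + 140) + 68531) = 1/(85*73 + 68531) = 1/(6205 + 68531) = 1/74736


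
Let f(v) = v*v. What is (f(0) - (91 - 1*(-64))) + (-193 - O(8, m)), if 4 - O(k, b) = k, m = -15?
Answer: -344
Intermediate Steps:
O(k, b) = 4 - k
f(v) = v**2
(f(0) - (91 - 1*(-64))) + (-193 - O(8, m)) = (0**2 - (91 - 1*(-64))) + (-193 - (4 - 1*8)) = (0 - (91 + 64)) + (-193 - (4 - 8)) = (0 - 1*155) + (-193 - 1*(-4)) = (0 - 155) + (-193 + 4) = -155 - 189 = -344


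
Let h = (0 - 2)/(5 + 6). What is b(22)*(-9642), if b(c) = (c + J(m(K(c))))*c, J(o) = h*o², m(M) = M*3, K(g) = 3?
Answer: -1542720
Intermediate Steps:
m(M) = 3*M
h = -2/11 ≈ -0.18182
J(o) = -2*o²/11
b(c) = c*(-162/11 + c) (b(c) = (c - 2*(3*3)²/11)*c = (c - 2/11*9²)*c = (c - 2/11*81)*c = (c - 162/11)*c = (-162/11 + c)*c = c*(-162/11 + c))
b(22)*(-9642) = ((1/11)*22*(-162 + 11*22))*(-9642) = ((1/11)*22*(-162 + 242))*(-9642) = ((1/11)*22*80)*(-9642) = 160*(-9642) = -1542720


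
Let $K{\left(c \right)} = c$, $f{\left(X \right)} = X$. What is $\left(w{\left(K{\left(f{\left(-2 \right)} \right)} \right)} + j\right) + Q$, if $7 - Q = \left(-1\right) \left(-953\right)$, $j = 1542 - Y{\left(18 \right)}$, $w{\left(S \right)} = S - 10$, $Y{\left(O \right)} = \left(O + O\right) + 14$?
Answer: $534$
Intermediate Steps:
$Y{\left(O \right)} = 14 + 2 O$ ($Y{\left(O \right)} = 2 O + 14 = 14 + 2 O$)
$w{\left(S \right)} = -10 + S$
$j = 1492$ ($j = 1542 - \left(14 + 2 \cdot 18\right) = 1542 - \left(14 + 36\right) = 1542 - 50 = 1492$)
$Q = -946$ ($Q = 7 - \left(-1\right) \left(-953\right) = 7 - 953 = -946$)
$\left(w{\left(K{\left(f{\left(-2 \right)} \right)} \right)} + j\right) + Q = \left(\left(-10 - 2\right) + 1492\right) - 946 = \left(-12 + 1492\right) - 946 = 1480 - 946 = 534$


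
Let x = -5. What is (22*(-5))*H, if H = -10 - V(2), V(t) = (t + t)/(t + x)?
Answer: 2860/3 ≈ 953.33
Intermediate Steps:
V(t) = 2*t/(-5 + t) (V(t) = (t + t)/(t - 5) = (2*t)/(-5 + t) = 2*t/(-5 + t))
H = -26/3 (H = -10 - 2*2/(-5 + 2) = -10 - 2*2/(-3) = -10 - 2*2*(-1)/3 = -10 - 1*(-4/3) = -10 + 4/3 = -26/3 ≈ -8.6667)
(22*(-5))*H = (22*(-5))*(-26/3) = -110*(-26/3) = 2860/3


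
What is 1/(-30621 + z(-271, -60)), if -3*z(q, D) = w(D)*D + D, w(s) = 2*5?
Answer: -1/30401 ≈ -3.2894e-5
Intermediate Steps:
w(s) = 10
z(q, D) = -11*D/3 (z(q, D) = -(10*D + D)/3 = -11*D/3)
1/(-30621 + z(-271, -60)) = 1/(-30621 - 11/3*(-60)) = 1/(-30621 + 220) = 1/(-30401) = -1/30401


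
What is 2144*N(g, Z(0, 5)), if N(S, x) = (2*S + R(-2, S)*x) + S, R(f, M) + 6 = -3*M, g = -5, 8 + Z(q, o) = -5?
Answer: -283008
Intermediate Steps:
Z(q, o) = -13 (Z(q, o) = -8 - 5 = -13)
R(f, M) = -6 - 3*M
N(S, x) = 3*S + x*(-6 - 3*S) (N(S, x) = (2*S + (-6 - 3*S)*x) + S = (2*S + x*(-6 - 3*S)) + S = 3*S + x*(-6 - 3*S))
2144*N(g, Z(0, 5)) = 2144*(3*(-5) - 3*(-13)*(2 - 5)) = 2144*(-15 - 3*(-13)*(-3)) = 2144*(-15 - 117) = 2144*(-132) = -283008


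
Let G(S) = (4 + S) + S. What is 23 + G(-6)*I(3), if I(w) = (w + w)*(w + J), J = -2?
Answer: -25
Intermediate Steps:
I(w) = 2*w*(-2 + w) (I(w) = (w + w)*(w - 2) = (2*w)*(-2 + w) = 2*w*(-2 + w))
G(S) = 4 + 2*S
23 + G(-6)*I(3) = 23 + (4 + 2*(-6))*(2*3*(-2 + 3)) = 23 + (4 - 12)*(2*3*1) = 23 - 8*6 = 23 - 48 = -25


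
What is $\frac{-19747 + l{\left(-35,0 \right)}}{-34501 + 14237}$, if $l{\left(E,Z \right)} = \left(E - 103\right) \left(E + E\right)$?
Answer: $\frac{10087}{20264} \approx 0.49778$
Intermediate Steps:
$l{\left(E,Z \right)} = 2 E \left(-103 + E\right)$ ($l{\left(E,Z \right)} = \left(-103 + E\right) 2 E = 2 E \left(-103 + E\right)$)
$\frac{-19747 + l{\left(-35,0 \right)}}{-34501 + 14237} = \frac{-19747 + 2 \left(-35\right) \left(-103 - 35\right)}{-34501 + 14237} = \frac{-19747 + 2 \left(-35\right) \left(-138\right)}{-20264} = \left(-19747 + 9660\right) \left(- \frac{1}{20264}\right) = \left(-10087\right) \left(- \frac{1}{20264}\right) = \frac{10087}{20264}$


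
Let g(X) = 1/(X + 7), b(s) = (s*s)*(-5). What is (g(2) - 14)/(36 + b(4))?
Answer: 125/396 ≈ 0.31566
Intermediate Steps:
b(s) = -5*s**2 (b(s) = s**2*(-5) = -5*s**2)
g(X) = 1/(7 + X)
(g(2) - 14)/(36 + b(4)) = (1/(7 + 2) - 14)/(36 - 5*4**2) = (1/9 - 14)/(36 - 5*16) = (1/9 - 14)/(36 - 80) = -125/9/(-44) = -1/44*(-125/9) = 125/396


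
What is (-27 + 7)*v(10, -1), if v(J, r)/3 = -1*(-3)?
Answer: -180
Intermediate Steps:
v(J, r) = 9 (v(J, r) = 3*(-1*(-3)) = 3*3 = 9)
(-27 + 7)*v(10, -1) = (-27 + 7)*9 = -20*9 = -180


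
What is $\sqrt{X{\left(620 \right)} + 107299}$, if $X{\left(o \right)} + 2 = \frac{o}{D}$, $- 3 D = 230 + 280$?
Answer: $\frac{\sqrt{31007779}}{17} \approx 327.56$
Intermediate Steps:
$D = -170$ ($D = - \frac{230 + 280}{3} = \left(- \frac{1}{3}\right) 510 = -170$)
$X{\left(o \right)} = -2 - \frac{o}{170}$ ($X{\left(o \right)} = -2 + \frac{o}{-170} = -2 + o \left(- \frac{1}{170}\right) = -2 - \frac{o}{170}$)
$\sqrt{X{\left(620 \right)} + 107299} = \sqrt{\left(-2 - \frac{62}{17}\right) + 107299} = \sqrt{- \frac{96}{17} + 107299} = \sqrt{\frac{1823987}{17}} = \frac{\sqrt{31007779}}{17}$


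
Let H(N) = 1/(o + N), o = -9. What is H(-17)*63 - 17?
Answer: -505/26 ≈ -19.423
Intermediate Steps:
H(N) = 1/(-9 + N)
H(-17)*63 - 17 = 63/(-9 - 17) - 17 = 63/(-26) - 17 = -1/26*63 - 17 = -63/26 - 17 = -505/26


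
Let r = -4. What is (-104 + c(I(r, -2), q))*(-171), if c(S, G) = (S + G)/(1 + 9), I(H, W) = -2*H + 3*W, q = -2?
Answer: 17784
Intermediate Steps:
c(S, G) = G/10 + S/10 (c(S, G) = (G + S)/10 = (G + S)*(⅒) = G/10 + S/10)
(-104 + c(I(r, -2), q))*(-171) = (-104 + ((⅒)*(-2) + (-2*(-4) + 3*(-2))/10))*(-171) = (-104 + (-⅕ + (8 - 6)/10))*(-171) = (-104 + (-⅕ + (⅒)*2))*(-171) = (-104 + (-⅕ + ⅕))*(-171) = (-104 + 0)*(-171) = -104*(-171) = 17784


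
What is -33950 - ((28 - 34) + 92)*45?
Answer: -37820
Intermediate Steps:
-33950 - ((28 - 34) + 92)*45 = -33950 - (-6 + 92)*45 = -33950 - 86*45 = -33950 - 1*3870 = -33950 - 3870 = -37820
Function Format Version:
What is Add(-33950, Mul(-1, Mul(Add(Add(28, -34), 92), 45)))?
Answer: -37820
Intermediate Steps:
Add(-33950, Mul(-1, Mul(Add(Add(28, -34), 92), 45))) = Add(-33950, Mul(-1, Mul(Add(-6, 92), 45))) = Add(-33950, Mul(-1, Mul(86, 45))) = Add(-33950, Mul(-1, 3870)) = Add(-33950, -3870) = -37820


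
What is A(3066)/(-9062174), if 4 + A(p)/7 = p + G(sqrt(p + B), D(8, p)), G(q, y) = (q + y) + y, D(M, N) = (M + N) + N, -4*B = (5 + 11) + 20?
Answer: -53697/4531087 - 7*sqrt(3057)/9062174 ≈ -0.011894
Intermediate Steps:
B = -9 (B = -((5 + 11) + 20)/4 = -(16 + 20)/4 = -1/4*36 = -9)
D(M, N) = M + 2*N
G(q, y) = q + 2*y
A(p) = 84 + 7*sqrt(-9 + p) + 35*p (A(p) = -28 + 7*(p + (sqrt(p - 9) + 2*(8 + 2*p))) = -28 + 7*(p + (sqrt(-9 + p) + (16 + 4*p))) = -28 + 7*(p + (16 + sqrt(-9 + p) + 4*p)) = -28 + 7*(16 + sqrt(-9 + p) + 5*p) = -28 + (112 + 7*sqrt(-9 + p) + 35*p) = 84 + 7*sqrt(-9 + p) + 35*p)
A(3066)/(-9062174) = (84 + 7*sqrt(-9 + 3066) + 35*3066)/(-9062174) = (84 + 7*sqrt(3057) + 107310)*(-1/9062174) = (107394 + 7*sqrt(3057))*(-1/9062174) = -53697/4531087 - 7*sqrt(3057)/9062174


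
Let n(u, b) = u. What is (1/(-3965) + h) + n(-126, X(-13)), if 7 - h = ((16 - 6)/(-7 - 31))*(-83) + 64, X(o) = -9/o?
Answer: -15431799/75335 ≈ -204.84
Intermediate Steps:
h = -1498/19 (h = 7 - (((16 - 6)/(-7 - 31))*(-83) + 64) = 7 - ((10/(-38))*(-83) + 64) = 7 - ((10*(-1/38))*(-83) + 64) = 7 - (-5/19*(-83) + 64) = 7 - (415/19 + 64) = 7 - 1*1631/19 = 7 - 1631/19 = -1498/19 ≈ -78.842)
(1/(-3965) + h) + n(-126, X(-13)) = (1/(-3965) - 1498/19) - 126 = (-1/3965 - 1498/19) - 126 = -5939589/75335 - 126 = -15431799/75335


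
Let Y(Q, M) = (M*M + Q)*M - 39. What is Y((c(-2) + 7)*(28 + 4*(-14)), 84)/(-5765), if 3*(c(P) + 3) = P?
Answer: -116965/1153 ≈ -101.44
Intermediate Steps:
c(P) = -3 + P/3
Y(Q, M) = -39 + M*(Q + M²) (Y(Q, M) = (M² + Q)*M - 39 = (Q + M²)*M - 39 = M*(Q + M²) - 39 = -39 + M*(Q + M²))
Y((c(-2) + 7)*(28 + 4*(-14)), 84)/(-5765) = (-39 + 84³ + 84*(((-3 + (⅓)*(-2)) + 7)*(28 + 4*(-14))))/(-5765) = (-39 + 592704 + 84*(((-3 - ⅔) + 7)*(28 - 56)))*(-1/5765) = (-39 + 592704 + 84*((-11/3 + 7)*(-28)))*(-1/5765) = (-39 + 592704 + 84*((10/3)*(-28)))*(-1/5765) = (-39 + 592704 + 84*(-280/3))*(-1/5765) = (-39 + 592704 - 7840)*(-1/5765) = 584825*(-1/5765) = -116965/1153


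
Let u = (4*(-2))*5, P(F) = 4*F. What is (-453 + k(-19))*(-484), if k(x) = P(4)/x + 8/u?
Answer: 20876856/95 ≈ 2.1976e+5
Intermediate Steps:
u = -40 (u = -8*5 = -40)
k(x) = -⅕ + 16/x (k(x) = (4*4)/x + 8/(-40) = 16/x + 8*(-1/40) = 16/x - ⅕ = -⅕ + 16/x)
(-453 + k(-19))*(-484) = (-453 + (⅕)*(80 - 1*(-19))/(-19))*(-484) = (-453 + (⅕)*(-1/19)*(80 + 19))*(-484) = (-453 + (⅕)*(-1/19)*99)*(-484) = (-453 - 99/95)*(-484) = -43134/95*(-484) = 20876856/95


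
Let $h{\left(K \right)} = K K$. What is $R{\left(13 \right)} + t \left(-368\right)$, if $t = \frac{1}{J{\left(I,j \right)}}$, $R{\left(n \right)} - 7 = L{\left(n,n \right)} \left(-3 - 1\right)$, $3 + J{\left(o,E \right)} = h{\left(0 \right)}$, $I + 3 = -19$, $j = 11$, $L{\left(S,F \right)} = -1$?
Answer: $\frac{401}{3} \approx 133.67$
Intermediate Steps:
$h{\left(K \right)} = K^{2}$
$I = -22$ ($I = -3 - 19 = -22$)
$J{\left(o,E \right)} = -3$ ($J{\left(o,E \right)} = -3 + 0^{2} = -3 + 0 = -3$)
$R{\left(n \right)} = 11$ ($R{\left(n \right)} = 7 - \left(-3 - 1\right) = 7 - -4 = 7 + 4 = 11$)
$t = - \frac{1}{3}$ ($t = \frac{1}{-3} = - \frac{1}{3} \approx -0.33333$)
$R{\left(13 \right)} + t \left(-368\right) = 11 - - \frac{368}{3} = 11 + \frac{368}{3} = \frac{401}{3}$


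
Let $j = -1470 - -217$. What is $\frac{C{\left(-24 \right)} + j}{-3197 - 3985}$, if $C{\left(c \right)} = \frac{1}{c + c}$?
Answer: $\frac{60145}{344736} \approx 0.17447$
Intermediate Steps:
$C{\left(c \right)} = \frac{1}{2 c}$
$j = -1253$ ($j = -1470 + 217 = -1253$)
$\frac{C{\left(-24 \right)} + j}{-3197 - 3985} = \frac{\frac{1}{2 \left(-24\right)} - 1253}{-3197 - 3985} = \frac{\frac{1}{2} \left(- \frac{1}{24}\right) - 1253}{-7182} = \left(- \frac{1}{48} - 1253\right) \left(- \frac{1}{7182}\right) = \left(- \frac{60145}{48}\right) \left(- \frac{1}{7182}\right) = \frac{60145}{344736}$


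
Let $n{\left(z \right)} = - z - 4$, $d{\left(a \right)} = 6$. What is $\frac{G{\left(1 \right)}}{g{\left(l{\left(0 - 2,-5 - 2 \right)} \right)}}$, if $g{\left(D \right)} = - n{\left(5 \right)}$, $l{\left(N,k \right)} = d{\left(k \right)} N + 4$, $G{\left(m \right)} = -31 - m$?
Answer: $- \frac{32}{9} \approx -3.5556$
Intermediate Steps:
$l{\left(N,k \right)} = 4 + 6 N$ ($l{\left(N,k \right)} = 6 N + 4 = 4 + 6 N$)
$n{\left(z \right)} = -4 - z$
$g{\left(D \right)} = 9$ ($g{\left(D \right)} = - (-4 - 5) = \left(-1\right) \left(-9\right) = 9$)
$\frac{G{\left(1 \right)}}{g{\left(l{\left(0 - 2,-5 - 2 \right)} \right)}} = \frac{-31 - 1}{9} = \left(-31 - 1\right) \frac{1}{9} = \left(-32\right) \frac{1}{9} = - \frac{32}{9}$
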